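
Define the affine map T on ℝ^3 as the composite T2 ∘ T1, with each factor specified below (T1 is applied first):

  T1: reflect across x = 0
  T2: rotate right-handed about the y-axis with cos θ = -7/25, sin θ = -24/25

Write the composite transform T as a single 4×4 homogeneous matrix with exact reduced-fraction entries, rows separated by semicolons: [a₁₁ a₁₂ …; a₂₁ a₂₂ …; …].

T = [7/25 0 -24/25 0; 0 1 0 0; -24/25 0 -7/25 0; 0 0 0 1]

T1 = [-1 0 0 0; 0 1 0 0; 0 0 1 0; 0 0 0 1]
T2·T1 = [7/25 0 -24/25 0; 0 1 0 0; -24/25 0 -7/25 0; 0 0 0 1]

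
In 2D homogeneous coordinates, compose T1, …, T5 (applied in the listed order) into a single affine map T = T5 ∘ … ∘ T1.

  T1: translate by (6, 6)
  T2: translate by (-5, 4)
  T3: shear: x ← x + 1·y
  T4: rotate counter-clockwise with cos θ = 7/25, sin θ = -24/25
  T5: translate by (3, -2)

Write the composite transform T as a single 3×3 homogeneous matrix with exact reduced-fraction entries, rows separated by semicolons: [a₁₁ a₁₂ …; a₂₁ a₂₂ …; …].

T = [7/25 31/25 392/25; -24/25 -17/25 -244/25; 0 0 1]

T1 = [1 0 6; 0 1 6; 0 0 1]
T2·T1 = [1 0 1; 0 1 10; 0 0 1]
T3·…·T1 = [1 1 11; 0 1 10; 0 0 1]
T4·…·T1 = [7/25 31/25 317/25; -24/25 -17/25 -194/25; 0 0 1]
T5·…·T1 = [7/25 31/25 392/25; -24/25 -17/25 -244/25; 0 0 1]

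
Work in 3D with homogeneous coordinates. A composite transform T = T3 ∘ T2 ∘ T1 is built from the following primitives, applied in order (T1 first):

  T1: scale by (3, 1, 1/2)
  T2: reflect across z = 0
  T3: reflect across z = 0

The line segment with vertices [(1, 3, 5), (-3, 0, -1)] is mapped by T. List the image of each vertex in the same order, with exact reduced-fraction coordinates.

image vertices: (3, 3, 5/2), (-9, 0, -1/2)

T1 scale by (3, 1, 1/2): (1, 3, 5) → (3, 3, 5/2); (-3, 0, -1) → (-9, 0, -1/2)
T2 reflect across z = 0: (3, 3, 5/2) → (3, 3, -5/2); (-9, 0, -1/2) → (-9, 0, 1/2)
T3 reflect across z = 0: (3, 3, -5/2) → (3, 3, 5/2); (-9, 0, 1/2) → (-9, 0, -1/2)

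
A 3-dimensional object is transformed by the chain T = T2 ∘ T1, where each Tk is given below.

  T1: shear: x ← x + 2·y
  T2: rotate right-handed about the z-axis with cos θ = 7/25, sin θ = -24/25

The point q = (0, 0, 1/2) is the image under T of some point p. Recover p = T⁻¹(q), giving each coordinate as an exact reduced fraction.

T1 = [1 2 0 0; 0 1 0 0; 0 0 1 0; 0 0 0 1]
T2·T1 = [7/25 38/25 0 0; -24/25 -41/25 0 0; 0 0 1 0; 0 0 0 1]
det M = 1; M⁻¹ = [-41/25 -38/25 0 0; 24/25 7/25 0 0; 0 0 1 0; 0 0 0 1]
M⁻¹ · (0, 0, 1/2)ᵀ = (0, 0, 1/2)ᵀ

p = (0, 0, 1/2)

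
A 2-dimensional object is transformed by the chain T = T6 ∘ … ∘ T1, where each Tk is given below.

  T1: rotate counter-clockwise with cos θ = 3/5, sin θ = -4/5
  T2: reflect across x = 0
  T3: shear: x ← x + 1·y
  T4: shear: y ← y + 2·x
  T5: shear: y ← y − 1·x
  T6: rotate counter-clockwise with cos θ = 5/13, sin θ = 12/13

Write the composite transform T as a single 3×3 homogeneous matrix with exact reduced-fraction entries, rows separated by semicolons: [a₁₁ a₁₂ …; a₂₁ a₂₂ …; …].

T1 = [3/5 4/5 0; -4/5 3/5 0; 0 0 1]
T2·T1 = [-3/5 -4/5 0; -4/5 3/5 0; 0 0 1]
T3·…·T1 = [-7/5 -1/5 0; -4/5 3/5 0; 0 0 1]
T4·…·T1 = [-7/5 -1/5 0; -18/5 1/5 0; 0 0 1]
T5·…·T1 = [-7/5 -1/5 0; -11/5 2/5 0; 0 0 1]
T6·…·T1 = [97/65 -29/65 0; -139/65 -2/65 0; 0 0 1]

T = [97/65 -29/65 0; -139/65 -2/65 0; 0 0 1]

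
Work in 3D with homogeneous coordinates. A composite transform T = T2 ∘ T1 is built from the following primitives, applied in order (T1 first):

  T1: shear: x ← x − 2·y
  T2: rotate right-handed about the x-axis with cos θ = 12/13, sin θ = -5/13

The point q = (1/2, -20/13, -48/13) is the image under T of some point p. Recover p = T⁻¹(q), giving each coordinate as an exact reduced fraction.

p = (1/2, 0, -4)

T1 = [1 -2 0 0; 0 1 0 0; 0 0 1 0; 0 0 0 1]
T2·T1 = [1 -2 0 0; 0 12/13 5/13 0; 0 -5/13 12/13 0; 0 0 0 1]
det M = 1; M⁻¹ = [1 24/13 -10/13 0; 0 12/13 -5/13 0; 0 5/13 12/13 0; 0 0 0 1]
M⁻¹ · (1/2, -20/13, -48/13)ᵀ = (1/2, 0, -4)ᵀ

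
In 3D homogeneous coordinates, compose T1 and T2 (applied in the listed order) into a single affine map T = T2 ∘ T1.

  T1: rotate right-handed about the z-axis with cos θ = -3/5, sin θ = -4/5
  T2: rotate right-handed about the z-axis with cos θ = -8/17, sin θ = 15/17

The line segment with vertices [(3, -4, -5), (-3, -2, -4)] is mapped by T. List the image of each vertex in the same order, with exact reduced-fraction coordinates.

T1 rotate right-handed about the z-axis with cos θ = -3/5, sin θ = -4/5: (3, -4, -5) → (-5, 0, -5); (-3, -2, -4) → (1/5, 18/5, -4)
T2 rotate right-handed about the z-axis with cos θ = -8/17, sin θ = 15/17: (-5, 0, -5) → (40/17, -75/17, -5); (1/5, 18/5, -4) → (-278/85, -129/85, -4)

image vertices: (40/17, -75/17, -5), (-278/85, -129/85, -4)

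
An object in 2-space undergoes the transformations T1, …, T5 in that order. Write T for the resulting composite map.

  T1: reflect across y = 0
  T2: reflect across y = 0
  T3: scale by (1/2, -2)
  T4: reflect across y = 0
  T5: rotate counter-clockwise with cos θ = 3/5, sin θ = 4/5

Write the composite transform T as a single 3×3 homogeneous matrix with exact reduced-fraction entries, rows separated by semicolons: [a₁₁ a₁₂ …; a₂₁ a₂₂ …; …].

T = [3/10 -8/5 0; 2/5 6/5 0; 0 0 1]

T1 = [1 0 0; 0 -1 0; 0 0 1]
T2·T1 = [1 0 0; 0 1 0; 0 0 1]
T3·…·T1 = [1/2 0 0; 0 -2 0; 0 0 1]
T4·…·T1 = [1/2 0 0; 0 2 0; 0 0 1]
T5·…·T1 = [3/10 -8/5 0; 2/5 6/5 0; 0 0 1]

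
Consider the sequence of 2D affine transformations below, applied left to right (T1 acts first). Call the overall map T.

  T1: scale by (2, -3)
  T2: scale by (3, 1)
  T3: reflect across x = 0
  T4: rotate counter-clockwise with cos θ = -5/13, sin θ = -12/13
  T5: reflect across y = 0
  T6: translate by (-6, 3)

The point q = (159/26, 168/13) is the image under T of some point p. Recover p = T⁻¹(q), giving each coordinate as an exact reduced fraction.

p = (-3/4, -5)

T1 = [2 0 0; 0 -3 0; 0 0 1]
T2·T1 = [6 0 0; 0 -3 0; 0 0 1]
T3·…·T1 = [-6 0 0; 0 -3 0; 0 0 1]
T4·…·T1 = [30/13 -36/13 0; 72/13 15/13 0; 0 0 1]
T5·…·T1 = [30/13 -36/13 0; -72/13 -15/13 0; 0 0 1]
T6·…·T1 = [30/13 -36/13 -6; -72/13 -15/13 3; 0 0 1]
det M = -18; M⁻¹ = [5/78 -2/13 11/13; -4/13 -5/39 -19/13; 0 0 1]
M⁻¹ · (159/26, 168/13)ᵀ = (-3/4, -5)ᵀ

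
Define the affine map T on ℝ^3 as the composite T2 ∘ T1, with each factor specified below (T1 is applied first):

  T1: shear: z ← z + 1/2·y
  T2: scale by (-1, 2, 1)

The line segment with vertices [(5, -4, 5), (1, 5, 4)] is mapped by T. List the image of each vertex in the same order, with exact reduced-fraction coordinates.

T1 shear: z ← z + 1/2·y: (5, -4, 5) → (5, -4, 3); (1, 5, 4) → (1, 5, 13/2)
T2 scale by (-1, 2, 1): (5, -4, 3) → (-5, -8, 3); (1, 5, 13/2) → (-1, 10, 13/2)

image vertices: (-5, -8, 3), (-1, 10, 13/2)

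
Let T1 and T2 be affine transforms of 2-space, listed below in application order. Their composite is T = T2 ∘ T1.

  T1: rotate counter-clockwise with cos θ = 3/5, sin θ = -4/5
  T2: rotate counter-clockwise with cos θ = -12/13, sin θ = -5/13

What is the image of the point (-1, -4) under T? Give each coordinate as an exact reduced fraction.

T1 rotate counter-clockwise with cos θ = 3/5, sin θ = -4/5: (-1, -4) → (-19/5, -8/5)
T2 rotate counter-clockwise with cos θ = -12/13, sin θ = -5/13: (-19/5, -8/5) → (188/65, 191/65)

T(p) = (188/65, 191/65)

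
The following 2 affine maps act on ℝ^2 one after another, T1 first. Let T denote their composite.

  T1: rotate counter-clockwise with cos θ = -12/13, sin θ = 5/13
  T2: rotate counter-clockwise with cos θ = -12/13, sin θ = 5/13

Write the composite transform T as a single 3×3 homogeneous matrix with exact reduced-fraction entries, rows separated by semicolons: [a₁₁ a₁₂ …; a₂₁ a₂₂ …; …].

T = [119/169 120/169 0; -120/169 119/169 0; 0 0 1]

T1 = [-12/13 -5/13 0; 5/13 -12/13 0; 0 0 1]
T2·T1 = [119/169 120/169 0; -120/169 119/169 0; 0 0 1]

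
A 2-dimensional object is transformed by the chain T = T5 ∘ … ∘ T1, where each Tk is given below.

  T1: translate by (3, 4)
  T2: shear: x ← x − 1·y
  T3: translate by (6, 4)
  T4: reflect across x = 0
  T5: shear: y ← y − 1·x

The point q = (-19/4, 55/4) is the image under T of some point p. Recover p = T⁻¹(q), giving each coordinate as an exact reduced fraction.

p = (3/4, 1)

T1 = [1 0 3; 0 1 4; 0 0 1]
T2·T1 = [1 -1 -1; 0 1 4; 0 0 1]
T3·…·T1 = [1 -1 5; 0 1 8; 0 0 1]
T4·…·T1 = [-1 1 -5; 0 1 8; 0 0 1]
T5·…·T1 = [-1 1 -5; 1 0 13; 0 0 1]
det M = -1; M⁻¹ = [0 1 -13; 1 1 -8; 0 0 1]
M⁻¹ · (-19/4, 55/4)ᵀ = (3/4, 1)ᵀ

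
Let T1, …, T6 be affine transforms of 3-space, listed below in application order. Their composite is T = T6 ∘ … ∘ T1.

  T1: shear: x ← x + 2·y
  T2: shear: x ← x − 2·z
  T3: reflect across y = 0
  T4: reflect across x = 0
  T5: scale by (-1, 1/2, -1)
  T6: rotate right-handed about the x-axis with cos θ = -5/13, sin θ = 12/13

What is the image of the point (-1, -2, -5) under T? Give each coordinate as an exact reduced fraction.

T(p) = (5, -5, -1)

T1 shear: x ← x + 2·y: (-1, -2, -5) → (-5, -2, -5)
T2 shear: x ← x − 2·z: (-5, -2, -5) → (5, -2, -5)
T3 reflect across y = 0: (5, -2, -5) → (5, 2, -5)
T4 reflect across x = 0: (5, 2, -5) → (-5, 2, -5)
T5 scale by (-1, 1/2, -1): (-5, 2, -5) → (5, 1, 5)
T6 rotate right-handed about the x-axis with cos θ = -5/13, sin θ = 12/13: (5, 1, 5) → (5, -5, -1)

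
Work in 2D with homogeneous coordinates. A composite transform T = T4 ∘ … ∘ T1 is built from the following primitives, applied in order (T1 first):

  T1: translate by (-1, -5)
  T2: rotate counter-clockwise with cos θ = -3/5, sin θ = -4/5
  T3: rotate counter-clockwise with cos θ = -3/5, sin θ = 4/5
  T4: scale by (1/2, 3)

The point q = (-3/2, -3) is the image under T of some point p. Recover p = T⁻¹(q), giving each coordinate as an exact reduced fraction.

T1 = [1 0 -1; 0 1 -5; 0 0 1]
T2·T1 = [-3/5 4/5 -17/5; -4/5 -3/5 19/5; 0 0 1]
T3·…·T1 = [1 0 -1; 0 1 -5; 0 0 1]
T4·…·T1 = [1/2 0 -1/2; 0 3 -15; 0 0 1]
det M = 3/2; M⁻¹ = [2 0 1; 0 1/3 5; 0 0 1]
M⁻¹ · (-3/2, -3)ᵀ = (-2, 4)ᵀ

p = (-2, 4)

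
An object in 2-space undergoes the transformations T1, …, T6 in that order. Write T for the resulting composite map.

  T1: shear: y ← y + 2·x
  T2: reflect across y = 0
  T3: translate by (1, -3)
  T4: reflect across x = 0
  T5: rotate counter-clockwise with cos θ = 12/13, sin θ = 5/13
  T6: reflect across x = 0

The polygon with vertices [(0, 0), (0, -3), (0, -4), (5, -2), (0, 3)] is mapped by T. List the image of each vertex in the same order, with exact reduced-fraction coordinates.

image vertices: (-3/13, -41/13), (12/13, -5/13), (17/13, 7/13), (17/13, -162/13), (-18/13, -77/13)

T1 shear: y ← y + 2·x: (0, 0) → (0, 0); (0, -3) → (0, -3); (0, -4) → (0, -4); (5, -2) → (5, 8); (0, 3) → (0, 3)
T2 reflect across y = 0: (0, 0) → (0, 0); (0, -3) → (0, 3); (0, -4) → (0, 4); (5, 8) → (5, -8); (0, 3) → (0, -3)
T3 translate by (1, -3): (0, 0) → (1, -3); (0, 3) → (1, 0); (0, 4) → (1, 1); (5, -8) → (6, -11); (0, -3) → (1, -6)
T4 reflect across x = 0: (1, -3) → (-1, -3); (1, 0) → (-1, 0); (1, 1) → (-1, 1); (6, -11) → (-6, -11); (1, -6) → (-1, -6)
T5 rotate counter-clockwise with cos θ = 12/13, sin θ = 5/13: (-1, -3) → (3/13, -41/13); (-1, 0) → (-12/13, -5/13); (-1, 1) → (-17/13, 7/13); (-6, -11) → (-17/13, -162/13); (-1, -6) → (18/13, -77/13)
T6 reflect across x = 0: (3/13, -41/13) → (-3/13, -41/13); (-12/13, -5/13) → (12/13, -5/13); (-17/13, 7/13) → (17/13, 7/13); (-17/13, -162/13) → (17/13, -162/13); (18/13, -77/13) → (-18/13, -77/13)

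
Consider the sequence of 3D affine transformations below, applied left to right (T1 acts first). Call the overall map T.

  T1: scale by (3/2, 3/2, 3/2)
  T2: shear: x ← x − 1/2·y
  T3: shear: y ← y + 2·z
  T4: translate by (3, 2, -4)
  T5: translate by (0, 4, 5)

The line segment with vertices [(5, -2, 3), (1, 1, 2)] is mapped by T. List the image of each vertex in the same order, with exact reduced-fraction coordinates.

image vertices: (12, 12, 11/2), (15/4, 27/2, 4)

T1 scale by (3/2, 3/2, 3/2): (5, -2, 3) → (15/2, -3, 9/2); (1, 1, 2) → (3/2, 3/2, 3)
T2 shear: x ← x − 1/2·y: (15/2, -3, 9/2) → (9, -3, 9/2); (3/2, 3/2, 3) → (3/4, 3/2, 3)
T3 shear: y ← y + 2·z: (9, -3, 9/2) → (9, 6, 9/2); (3/4, 3/2, 3) → (3/4, 15/2, 3)
T4 translate by (3, 2, -4): (9, 6, 9/2) → (12, 8, 1/2); (3/4, 15/2, 3) → (15/4, 19/2, -1)
T5 translate by (0, 4, 5): (12, 8, 1/2) → (12, 12, 11/2); (15/4, 19/2, -1) → (15/4, 27/2, 4)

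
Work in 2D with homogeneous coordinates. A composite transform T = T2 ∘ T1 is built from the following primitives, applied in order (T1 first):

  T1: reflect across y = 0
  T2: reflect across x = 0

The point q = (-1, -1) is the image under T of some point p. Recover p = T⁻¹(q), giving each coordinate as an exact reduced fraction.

p = (1, 1)

T1 = [1 0 0; 0 -1 0; 0 0 1]
T2·T1 = [-1 0 0; 0 -1 0; 0 0 1]
det M = 1; M⁻¹ = [-1 0 0; 0 -1 0; 0 0 1]
M⁻¹ · (-1, -1)ᵀ = (1, 1)ᵀ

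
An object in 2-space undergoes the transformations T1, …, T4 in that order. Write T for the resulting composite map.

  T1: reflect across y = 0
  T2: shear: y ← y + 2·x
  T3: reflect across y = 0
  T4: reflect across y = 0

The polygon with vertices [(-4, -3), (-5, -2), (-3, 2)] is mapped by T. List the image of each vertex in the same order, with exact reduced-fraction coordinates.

image vertices: (-4, -5), (-5, -8), (-3, -8)

T1 reflect across y = 0: (-4, -3) → (-4, 3); (-5, -2) → (-5, 2); (-3, 2) → (-3, -2)
T2 shear: y ← y + 2·x: (-4, 3) → (-4, -5); (-5, 2) → (-5, -8); (-3, -2) → (-3, -8)
T3 reflect across y = 0: (-4, -5) → (-4, 5); (-5, -8) → (-5, 8); (-3, -8) → (-3, 8)
T4 reflect across y = 0: (-4, 5) → (-4, -5); (-5, 8) → (-5, -8); (-3, 8) → (-3, -8)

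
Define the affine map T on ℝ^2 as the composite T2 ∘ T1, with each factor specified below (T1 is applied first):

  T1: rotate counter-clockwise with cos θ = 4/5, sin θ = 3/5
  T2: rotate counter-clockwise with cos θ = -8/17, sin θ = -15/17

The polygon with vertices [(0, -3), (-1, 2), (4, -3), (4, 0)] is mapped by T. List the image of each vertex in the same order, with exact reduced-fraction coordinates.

image vertices: (-252/85, -39/85), (31/17, 22/17), (-40/17, -75/17), (52/85, -336/85)

T1 rotate counter-clockwise with cos θ = 4/5, sin θ = 3/5: (0, -3) → (9/5, -12/5); (-1, 2) → (-2, 1); (4, -3) → (5, 0); (4, 0) → (16/5, 12/5)
T2 rotate counter-clockwise with cos θ = -8/17, sin θ = -15/17: (9/5, -12/5) → (-252/85, -39/85); (-2, 1) → (31/17, 22/17); (5, 0) → (-40/17, -75/17); (16/5, 12/5) → (52/85, -336/85)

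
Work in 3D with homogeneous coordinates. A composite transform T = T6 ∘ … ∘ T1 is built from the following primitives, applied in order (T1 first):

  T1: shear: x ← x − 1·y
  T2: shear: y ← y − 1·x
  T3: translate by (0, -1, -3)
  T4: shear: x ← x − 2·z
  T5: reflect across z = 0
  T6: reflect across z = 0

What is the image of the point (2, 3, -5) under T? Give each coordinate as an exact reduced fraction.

T1 shear: x ← x − 1·y: (2, 3, -5) → (-1, 3, -5)
T2 shear: y ← y − 1·x: (-1, 3, -5) → (-1, 4, -5)
T3 translate by (0, -1, -3): (-1, 4, -5) → (-1, 3, -8)
T4 shear: x ← x − 2·z: (-1, 3, -8) → (15, 3, -8)
T5 reflect across z = 0: (15, 3, -8) → (15, 3, 8)
T6 reflect across z = 0: (15, 3, 8) → (15, 3, -8)

T(p) = (15, 3, -8)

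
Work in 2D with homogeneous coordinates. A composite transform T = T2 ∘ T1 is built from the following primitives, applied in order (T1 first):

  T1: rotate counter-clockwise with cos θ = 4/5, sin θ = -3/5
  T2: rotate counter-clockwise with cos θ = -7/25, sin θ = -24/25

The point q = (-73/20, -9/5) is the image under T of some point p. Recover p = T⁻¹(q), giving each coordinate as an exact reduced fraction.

p = (4, -3/4)

T1 = [4/5 3/5 0; -3/5 4/5 0; 0 0 1]
T2·T1 = [-4/5 3/5 0; -3/5 -4/5 0; 0 0 1]
det M = 1; M⁻¹ = [-4/5 -3/5 0; 3/5 -4/5 0; 0 0 1]
M⁻¹ · (-73/20, -9/5)ᵀ = (4, -3/4)ᵀ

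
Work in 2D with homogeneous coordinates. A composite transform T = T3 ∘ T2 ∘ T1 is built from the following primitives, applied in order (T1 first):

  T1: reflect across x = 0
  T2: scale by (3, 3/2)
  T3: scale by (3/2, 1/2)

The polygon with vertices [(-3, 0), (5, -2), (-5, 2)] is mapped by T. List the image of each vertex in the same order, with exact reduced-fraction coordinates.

T1 reflect across x = 0: (-3, 0) → (3, 0); (5, -2) → (-5, -2); (-5, 2) → (5, 2)
T2 scale by (3, 3/2): (3, 0) → (9, 0); (-5, -2) → (-15, -3); (5, 2) → (15, 3)
T3 scale by (3/2, 1/2): (9, 0) → (27/2, 0); (-15, -3) → (-45/2, -3/2); (15, 3) → (45/2, 3/2)

image vertices: (27/2, 0), (-45/2, -3/2), (45/2, 3/2)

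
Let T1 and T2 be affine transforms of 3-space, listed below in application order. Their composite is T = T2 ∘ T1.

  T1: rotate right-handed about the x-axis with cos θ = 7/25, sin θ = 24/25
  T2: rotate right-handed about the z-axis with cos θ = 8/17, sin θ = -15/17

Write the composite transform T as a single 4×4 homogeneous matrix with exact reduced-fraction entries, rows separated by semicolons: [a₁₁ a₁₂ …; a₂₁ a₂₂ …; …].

T = [8/17 21/85 -72/85 0; -15/17 56/425 -192/425 0; 0 24/25 7/25 0; 0 0 0 1]

T1 = [1 0 0 0; 0 7/25 -24/25 0; 0 24/25 7/25 0; 0 0 0 1]
T2·T1 = [8/17 21/85 -72/85 0; -15/17 56/425 -192/425 0; 0 24/25 7/25 0; 0 0 0 1]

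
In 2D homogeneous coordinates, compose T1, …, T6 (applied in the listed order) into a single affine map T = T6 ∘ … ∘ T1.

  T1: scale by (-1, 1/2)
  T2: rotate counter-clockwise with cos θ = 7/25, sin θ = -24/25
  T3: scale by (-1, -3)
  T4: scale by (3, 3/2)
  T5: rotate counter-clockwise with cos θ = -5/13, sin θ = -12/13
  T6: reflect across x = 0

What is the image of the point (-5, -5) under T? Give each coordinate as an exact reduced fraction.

T1 scale by (-1, 1/2): (-5, -5) → (5, -5/2)
T2 rotate counter-clockwise with cos θ = 7/25, sin θ = -24/25: (5, -5/2) → (-1, -11/2)
T3 scale by (-1, -3): (-1, -11/2) → (1, 33/2)
T4 scale by (3, 3/2): (1, 33/2) → (3, 99/4)
T5 rotate counter-clockwise with cos θ = -5/13, sin θ = -12/13: (3, 99/4) → (282/13, -639/52)
T6 reflect across x = 0: (282/13, -639/52) → (-282/13, -639/52)

T(p) = (-282/13, -639/52)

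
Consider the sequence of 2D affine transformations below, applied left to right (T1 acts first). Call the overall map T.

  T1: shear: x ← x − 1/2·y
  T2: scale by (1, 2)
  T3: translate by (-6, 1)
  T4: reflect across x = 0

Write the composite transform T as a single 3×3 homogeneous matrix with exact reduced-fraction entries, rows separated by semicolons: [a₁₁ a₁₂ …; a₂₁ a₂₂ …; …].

T = [-1 1/2 6; 0 2 1; 0 0 1]

T1 = [1 -1/2 0; 0 1 0; 0 0 1]
T2·T1 = [1 -1/2 0; 0 2 0; 0 0 1]
T3·…·T1 = [1 -1/2 -6; 0 2 1; 0 0 1]
T4·…·T1 = [-1 1/2 6; 0 2 1; 0 0 1]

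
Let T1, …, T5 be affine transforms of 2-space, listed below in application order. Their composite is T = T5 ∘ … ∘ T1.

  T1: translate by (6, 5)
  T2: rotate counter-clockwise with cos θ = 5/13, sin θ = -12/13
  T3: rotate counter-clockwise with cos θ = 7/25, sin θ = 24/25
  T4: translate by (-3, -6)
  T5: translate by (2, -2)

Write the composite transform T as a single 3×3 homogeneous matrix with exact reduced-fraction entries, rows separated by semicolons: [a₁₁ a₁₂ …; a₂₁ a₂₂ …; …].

T1 = [1 0 6; 0 1 5; 0 0 1]
T2·T1 = [5/13 12/13 90/13; -12/13 5/13 -47/13; 0 0 1]
T3·…·T1 = [323/325 -36/325 1758/325; 36/325 323/325 1831/325; 0 0 1]
T4·…·T1 = [323/325 -36/325 783/325; 36/325 323/325 -119/325; 0 0 1]
T5·…·T1 = [323/325 -36/325 1433/325; 36/325 323/325 -769/325; 0 0 1]

T = [323/325 -36/325 1433/325; 36/325 323/325 -769/325; 0 0 1]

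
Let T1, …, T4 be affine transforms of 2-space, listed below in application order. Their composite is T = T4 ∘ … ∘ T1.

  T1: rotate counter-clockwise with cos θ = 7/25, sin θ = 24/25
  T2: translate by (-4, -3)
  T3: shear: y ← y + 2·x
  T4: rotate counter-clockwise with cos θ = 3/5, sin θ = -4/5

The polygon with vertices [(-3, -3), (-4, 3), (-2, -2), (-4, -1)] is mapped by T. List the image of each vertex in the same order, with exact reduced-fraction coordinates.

image vertices: (-1211/125, -602/125), (-112/5, -34/5), (-1274/125, -543/125), (-1856/125, -742/125)

T1 rotate counter-clockwise with cos θ = 7/25, sin θ = 24/25: (-3, -3) → (51/25, -93/25); (-4, 3) → (-4, -3); (-2, -2) → (34/25, -62/25); (-4, -1) → (-4/25, -103/25)
T2 translate by (-4, -3): (51/25, -93/25) → (-49/25, -168/25); (-4, -3) → (-8, -6); (34/25, -62/25) → (-66/25, -137/25); (-4/25, -103/25) → (-104/25, -178/25)
T3 shear: y ← y + 2·x: (-49/25, -168/25) → (-49/25, -266/25); (-8, -6) → (-8, -22); (-66/25, -137/25) → (-66/25, -269/25); (-104/25, -178/25) → (-104/25, -386/25)
T4 rotate counter-clockwise with cos θ = 3/5, sin θ = -4/5: (-49/25, -266/25) → (-1211/125, -602/125); (-8, -22) → (-112/5, -34/5); (-66/25, -269/25) → (-1274/125, -543/125); (-104/25, -386/25) → (-1856/125, -742/125)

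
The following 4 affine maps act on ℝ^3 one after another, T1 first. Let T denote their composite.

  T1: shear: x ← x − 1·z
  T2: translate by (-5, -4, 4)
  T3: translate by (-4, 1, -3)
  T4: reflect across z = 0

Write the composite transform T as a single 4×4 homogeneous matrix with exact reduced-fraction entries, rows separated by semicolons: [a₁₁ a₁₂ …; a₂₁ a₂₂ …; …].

T = [1 0 -1 -9; 0 1 0 -3; 0 0 -1 -1; 0 0 0 1]

T1 = [1 0 -1 0; 0 1 0 0; 0 0 1 0; 0 0 0 1]
T2·T1 = [1 0 -1 -5; 0 1 0 -4; 0 0 1 4; 0 0 0 1]
T3·…·T1 = [1 0 -1 -9; 0 1 0 -3; 0 0 1 1; 0 0 0 1]
T4·…·T1 = [1 0 -1 -9; 0 1 0 -3; 0 0 -1 -1; 0 0 0 1]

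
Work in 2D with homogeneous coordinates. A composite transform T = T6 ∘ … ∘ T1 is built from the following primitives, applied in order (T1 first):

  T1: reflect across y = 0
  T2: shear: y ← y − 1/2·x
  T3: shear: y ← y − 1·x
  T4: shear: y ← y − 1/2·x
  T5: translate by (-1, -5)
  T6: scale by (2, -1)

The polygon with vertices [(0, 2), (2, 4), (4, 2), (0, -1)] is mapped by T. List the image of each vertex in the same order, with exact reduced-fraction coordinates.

image vertices: (-2, 7), (2, 13), (6, 15), (-2, 4)

T1 reflect across y = 0: (0, 2) → (0, -2); (2, 4) → (2, -4); (4, 2) → (4, -2); (0, -1) → (0, 1)
T2 shear: y ← y − 1/2·x: (0, -2) → (0, -2); (2, -4) → (2, -5); (4, -2) → (4, -4); (0, 1) → (0, 1)
T3 shear: y ← y − 1·x: (0, -2) → (0, -2); (2, -5) → (2, -7); (4, -4) → (4, -8); (0, 1) → (0, 1)
T4 shear: y ← y − 1/2·x: (0, -2) → (0, -2); (2, -7) → (2, -8); (4, -8) → (4, -10); (0, 1) → (0, 1)
T5 translate by (-1, -5): (0, -2) → (-1, -7); (2, -8) → (1, -13); (4, -10) → (3, -15); (0, 1) → (-1, -4)
T6 scale by (2, -1): (-1, -7) → (-2, 7); (1, -13) → (2, 13); (3, -15) → (6, 15); (-1, -4) → (-2, 4)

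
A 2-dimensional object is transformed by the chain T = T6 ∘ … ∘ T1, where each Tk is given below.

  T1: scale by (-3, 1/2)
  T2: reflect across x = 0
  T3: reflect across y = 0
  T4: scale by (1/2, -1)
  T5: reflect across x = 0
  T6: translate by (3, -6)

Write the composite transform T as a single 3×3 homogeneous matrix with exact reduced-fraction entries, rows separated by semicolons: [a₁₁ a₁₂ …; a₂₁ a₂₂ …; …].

T1 = [-3 0 0; 0 1/2 0; 0 0 1]
T2·T1 = [3 0 0; 0 1/2 0; 0 0 1]
T3·…·T1 = [3 0 0; 0 -1/2 0; 0 0 1]
T4·…·T1 = [3/2 0 0; 0 1/2 0; 0 0 1]
T5·…·T1 = [-3/2 0 0; 0 1/2 0; 0 0 1]
T6·…·T1 = [-3/2 0 3; 0 1/2 -6; 0 0 1]

T = [-3/2 0 3; 0 1/2 -6; 0 0 1]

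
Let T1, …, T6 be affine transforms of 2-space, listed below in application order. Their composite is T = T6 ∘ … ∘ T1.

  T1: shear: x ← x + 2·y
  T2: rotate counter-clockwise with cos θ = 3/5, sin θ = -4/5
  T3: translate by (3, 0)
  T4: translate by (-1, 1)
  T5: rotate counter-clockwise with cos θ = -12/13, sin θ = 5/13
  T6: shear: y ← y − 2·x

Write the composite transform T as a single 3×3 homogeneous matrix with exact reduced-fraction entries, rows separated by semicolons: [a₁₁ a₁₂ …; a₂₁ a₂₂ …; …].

T1 = [1 2 0; 0 1 0; 0 0 1]
T2·T1 = [3/5 2 0; -4/5 -1 0; 0 0 1]
T3·…·T1 = [3/5 2 3; -4/5 -1 0; 0 0 1]
T4·…·T1 = [3/5 2 2; -4/5 -1 1; 0 0 1]
T5·…·T1 = [-16/65 -19/13 -29/13; 63/65 22/13 -2/13; 0 0 1]
T6·…·T1 = [-16/65 -19/13 -29/13; 19/13 60/13 56/13; 0 0 1]

T = [-16/65 -19/13 -29/13; 19/13 60/13 56/13; 0 0 1]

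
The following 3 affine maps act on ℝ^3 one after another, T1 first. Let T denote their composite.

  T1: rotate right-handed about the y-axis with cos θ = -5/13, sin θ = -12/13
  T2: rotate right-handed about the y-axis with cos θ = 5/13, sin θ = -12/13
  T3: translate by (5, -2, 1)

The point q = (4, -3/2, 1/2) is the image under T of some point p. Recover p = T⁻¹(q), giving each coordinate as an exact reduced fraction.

p = (1, 1/2, 1/2)

T1 = [-5/13 0 -12/13 0; 0 1 0 0; 12/13 0 -5/13 0; 0 0 0 1]
T2·T1 = [-1 0 0 0; 0 1 0 0; 0 0 -1 0; 0 0 0 1]
T3·…·T1 = [-1 0 0 5; 0 1 0 -2; 0 0 -1 1; 0 0 0 1]
det M = 1; M⁻¹ = [-1 0 0 5; 0 1 0 2; 0 0 -1 1; 0 0 0 1]
M⁻¹ · (4, -3/2, 1/2)ᵀ = (1, 1/2, 1/2)ᵀ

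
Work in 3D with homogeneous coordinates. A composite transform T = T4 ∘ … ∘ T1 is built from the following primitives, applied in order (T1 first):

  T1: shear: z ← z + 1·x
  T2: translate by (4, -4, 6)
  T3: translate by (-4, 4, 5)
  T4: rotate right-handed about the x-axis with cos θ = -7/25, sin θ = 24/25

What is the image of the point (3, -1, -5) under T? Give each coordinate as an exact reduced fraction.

T1 shear: z ← z + 1·x: (3, -1, -5) → (3, -1, -2)
T2 translate by (4, -4, 6): (3, -1, -2) → (7, -5, 4)
T3 translate by (-4, 4, 5): (7, -5, 4) → (3, -1, 9)
T4 rotate right-handed about the x-axis with cos θ = -7/25, sin θ = 24/25: (3, -1, 9) → (3, -209/25, -87/25)

T(p) = (3, -209/25, -87/25)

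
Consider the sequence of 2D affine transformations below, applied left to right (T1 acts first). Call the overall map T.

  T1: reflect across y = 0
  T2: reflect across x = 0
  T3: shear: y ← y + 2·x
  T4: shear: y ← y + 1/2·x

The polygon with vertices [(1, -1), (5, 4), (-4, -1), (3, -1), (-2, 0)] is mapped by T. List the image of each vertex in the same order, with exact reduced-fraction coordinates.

T1 reflect across y = 0: (1, -1) → (1, 1); (5, 4) → (5, -4); (-4, -1) → (-4, 1); (3, -1) → (3, 1); (-2, 0) → (-2, 0)
T2 reflect across x = 0: (1, 1) → (-1, 1); (5, -4) → (-5, -4); (-4, 1) → (4, 1); (3, 1) → (-3, 1); (-2, 0) → (2, 0)
T3 shear: y ← y + 2·x: (-1, 1) → (-1, -1); (-5, -4) → (-5, -14); (4, 1) → (4, 9); (-3, 1) → (-3, -5); (2, 0) → (2, 4)
T4 shear: y ← y + 1/2·x: (-1, -1) → (-1, -3/2); (-5, -14) → (-5, -33/2); (4, 9) → (4, 11); (-3, -5) → (-3, -13/2); (2, 4) → (2, 5)

image vertices: (-1, -3/2), (-5, -33/2), (4, 11), (-3, -13/2), (2, 5)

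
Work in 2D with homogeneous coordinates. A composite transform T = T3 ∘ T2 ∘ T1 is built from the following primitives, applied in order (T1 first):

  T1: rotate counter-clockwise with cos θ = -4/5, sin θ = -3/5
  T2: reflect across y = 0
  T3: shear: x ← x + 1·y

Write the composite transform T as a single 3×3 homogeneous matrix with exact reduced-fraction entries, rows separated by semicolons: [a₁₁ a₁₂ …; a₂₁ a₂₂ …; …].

T1 = [-4/5 3/5 0; -3/5 -4/5 0; 0 0 1]
T2·T1 = [-4/5 3/5 0; 3/5 4/5 0; 0 0 1]
T3·…·T1 = [-1/5 7/5 0; 3/5 4/5 0; 0 0 1]

T = [-1/5 7/5 0; 3/5 4/5 0; 0 0 1]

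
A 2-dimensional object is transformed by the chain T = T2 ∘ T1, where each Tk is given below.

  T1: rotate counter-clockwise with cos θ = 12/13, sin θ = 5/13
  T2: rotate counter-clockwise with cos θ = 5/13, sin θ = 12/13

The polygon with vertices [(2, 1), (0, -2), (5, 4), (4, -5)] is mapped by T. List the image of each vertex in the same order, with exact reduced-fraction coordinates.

image vertices: (-1, 2), (2, 0), (-4, 5), (5, 4)

T1 rotate counter-clockwise with cos θ = 12/13, sin θ = 5/13: (2, 1) → (19/13, 22/13); (0, -2) → (10/13, -24/13); (5, 4) → (40/13, 73/13); (4, -5) → (73/13, -40/13)
T2 rotate counter-clockwise with cos θ = 5/13, sin θ = 12/13: (19/13, 22/13) → (-1, 2); (10/13, -24/13) → (2, 0); (40/13, 73/13) → (-4, 5); (73/13, -40/13) → (5, 4)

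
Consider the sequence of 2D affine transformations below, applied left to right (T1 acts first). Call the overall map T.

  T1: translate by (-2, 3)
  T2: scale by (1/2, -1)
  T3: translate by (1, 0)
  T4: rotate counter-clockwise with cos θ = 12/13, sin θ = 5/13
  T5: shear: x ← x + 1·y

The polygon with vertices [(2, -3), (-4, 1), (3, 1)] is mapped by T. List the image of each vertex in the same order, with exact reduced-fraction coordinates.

image vertices: (17/13, 5/13), (-62/13, -58/13), (-5/26, -81/26)

T1 translate by (-2, 3): (2, -3) → (0, 0); (-4, 1) → (-6, 4); (3, 1) → (1, 4)
T2 scale by (1/2, -1): (0, 0) → (0, 0); (-6, 4) → (-3, -4); (1, 4) → (1/2, -4)
T3 translate by (1, 0): (0, 0) → (1, 0); (-3, -4) → (-2, -4); (1/2, -4) → (3/2, -4)
T4 rotate counter-clockwise with cos θ = 12/13, sin θ = 5/13: (1, 0) → (12/13, 5/13); (-2, -4) → (-4/13, -58/13); (3/2, -4) → (38/13, -81/26)
T5 shear: x ← x + 1·y: (12/13, 5/13) → (17/13, 5/13); (-4/13, -58/13) → (-62/13, -58/13); (38/13, -81/26) → (-5/26, -81/26)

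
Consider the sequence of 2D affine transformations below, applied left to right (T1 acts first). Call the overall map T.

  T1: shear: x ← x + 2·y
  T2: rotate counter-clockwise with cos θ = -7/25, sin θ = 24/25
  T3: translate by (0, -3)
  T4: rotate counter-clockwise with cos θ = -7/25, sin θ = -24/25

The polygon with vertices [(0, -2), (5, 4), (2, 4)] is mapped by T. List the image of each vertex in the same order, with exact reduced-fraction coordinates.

image vertices: (-172/25, -29/25), (253/25, 121/25), (178/25, 121/25)

T1 shear: x ← x + 2·y: (0, -2) → (-4, -2); (5, 4) → (13, 4); (2, 4) → (10, 4)
T2 rotate counter-clockwise with cos θ = -7/25, sin θ = 24/25: (-4, -2) → (76/25, -82/25); (13, 4) → (-187/25, 284/25); (10, 4) → (-166/25, 212/25)
T3 translate by (0, -3): (76/25, -82/25) → (76/25, -157/25); (-187/25, 284/25) → (-187/25, 209/25); (-166/25, 212/25) → (-166/25, 137/25)
T4 rotate counter-clockwise with cos θ = -7/25, sin θ = -24/25: (76/25, -157/25) → (-172/25, -29/25); (-187/25, 209/25) → (253/25, 121/25); (-166/25, 137/25) → (178/25, 121/25)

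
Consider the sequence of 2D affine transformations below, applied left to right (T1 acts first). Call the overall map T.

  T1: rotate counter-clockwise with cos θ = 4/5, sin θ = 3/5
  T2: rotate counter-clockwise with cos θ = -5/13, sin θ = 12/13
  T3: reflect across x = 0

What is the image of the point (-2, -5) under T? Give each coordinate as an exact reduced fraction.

T1 rotate counter-clockwise with cos θ = 4/5, sin θ = 3/5: (-2, -5) → (7/5, -26/5)
T2 rotate counter-clockwise with cos θ = -5/13, sin θ = 12/13: (7/5, -26/5) → (277/65, 214/65)
T3 reflect across x = 0: (277/65, 214/65) → (-277/65, 214/65)

T(p) = (-277/65, 214/65)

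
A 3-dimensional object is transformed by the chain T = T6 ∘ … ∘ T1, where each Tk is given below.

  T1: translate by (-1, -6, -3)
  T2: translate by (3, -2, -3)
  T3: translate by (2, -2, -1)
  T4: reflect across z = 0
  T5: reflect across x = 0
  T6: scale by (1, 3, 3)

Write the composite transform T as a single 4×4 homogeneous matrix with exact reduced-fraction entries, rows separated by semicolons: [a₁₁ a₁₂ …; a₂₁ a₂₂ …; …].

T = [-1 0 0 -4; 0 3 0 -30; 0 0 -3 21; 0 0 0 1]

T1 = [1 0 0 -1; 0 1 0 -6; 0 0 1 -3; 0 0 0 1]
T2·T1 = [1 0 0 2; 0 1 0 -8; 0 0 1 -6; 0 0 0 1]
T3·…·T1 = [1 0 0 4; 0 1 0 -10; 0 0 1 -7; 0 0 0 1]
T4·…·T1 = [1 0 0 4; 0 1 0 -10; 0 0 -1 7; 0 0 0 1]
T5·…·T1 = [-1 0 0 -4; 0 1 0 -10; 0 0 -1 7; 0 0 0 1]
T6·…·T1 = [-1 0 0 -4; 0 3 0 -30; 0 0 -3 21; 0 0 0 1]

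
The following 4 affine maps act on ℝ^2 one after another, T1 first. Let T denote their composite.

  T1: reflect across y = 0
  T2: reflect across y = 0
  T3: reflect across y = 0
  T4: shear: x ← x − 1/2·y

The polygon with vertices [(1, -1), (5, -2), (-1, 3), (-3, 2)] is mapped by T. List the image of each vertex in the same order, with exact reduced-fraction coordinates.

image vertices: (1/2, 1), (4, 2), (1/2, -3), (-2, -2)

T1 reflect across y = 0: (1, -1) → (1, 1); (5, -2) → (5, 2); (-1, 3) → (-1, -3); (-3, 2) → (-3, -2)
T2 reflect across y = 0: (1, 1) → (1, -1); (5, 2) → (5, -2); (-1, -3) → (-1, 3); (-3, -2) → (-3, 2)
T3 reflect across y = 0: (1, -1) → (1, 1); (5, -2) → (5, 2); (-1, 3) → (-1, -3); (-3, 2) → (-3, -2)
T4 shear: x ← x − 1/2·y: (1, 1) → (1/2, 1); (5, 2) → (4, 2); (-1, -3) → (1/2, -3); (-3, -2) → (-2, -2)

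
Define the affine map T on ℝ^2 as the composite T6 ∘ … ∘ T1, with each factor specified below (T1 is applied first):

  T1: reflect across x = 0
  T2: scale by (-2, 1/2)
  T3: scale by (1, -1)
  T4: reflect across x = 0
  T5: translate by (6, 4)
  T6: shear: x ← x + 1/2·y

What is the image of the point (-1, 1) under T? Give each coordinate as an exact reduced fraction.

T1 reflect across x = 0: (-1, 1) → (1, 1)
T2 scale by (-2, 1/2): (1, 1) → (-2, 1/2)
T3 scale by (1, -1): (-2, 1/2) → (-2, -1/2)
T4 reflect across x = 0: (-2, -1/2) → (2, -1/2)
T5 translate by (6, 4): (2, -1/2) → (8, 7/2)
T6 shear: x ← x + 1/2·y: (8, 7/2) → (39/4, 7/2)

T(p) = (39/4, 7/2)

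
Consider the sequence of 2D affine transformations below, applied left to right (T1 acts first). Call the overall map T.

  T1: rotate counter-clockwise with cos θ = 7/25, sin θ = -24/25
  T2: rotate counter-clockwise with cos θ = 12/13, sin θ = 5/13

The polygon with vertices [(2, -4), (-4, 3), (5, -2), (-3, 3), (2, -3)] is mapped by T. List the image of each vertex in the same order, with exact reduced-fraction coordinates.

T1 rotate counter-clockwise with cos θ = 7/25, sin θ = -24/25: (2, -4) → (-82/25, -76/25); (-4, 3) → (44/25, 117/25); (5, -2) → (-13/25, -134/25); (-3, 3) → (51/25, 93/25); (2, -3) → (-58/25, -69/25)
T2 rotate counter-clockwise with cos θ = 12/13, sin θ = 5/13: (-82/25, -76/25) → (-604/325, -1322/325); (44/25, 117/25) → (-57/325, 1624/325); (-13/25, -134/25) → (514/325, -1673/325); (51/25, 93/25) → (147/325, 1371/325); (-58/25, -69/25) → (-27/25, -86/25)

image vertices: (-604/325, -1322/325), (-57/325, 1624/325), (514/325, -1673/325), (147/325, 1371/325), (-27/25, -86/25)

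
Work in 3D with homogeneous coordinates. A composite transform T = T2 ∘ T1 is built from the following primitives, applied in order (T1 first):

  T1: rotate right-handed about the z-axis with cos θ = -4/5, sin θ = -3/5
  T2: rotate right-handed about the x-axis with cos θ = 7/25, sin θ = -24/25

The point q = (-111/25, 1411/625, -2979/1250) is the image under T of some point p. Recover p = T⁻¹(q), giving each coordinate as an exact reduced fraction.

T1 = [-4/5 3/5 0 0; -3/5 -4/5 0 0; 0 0 1 0; 0 0 0 1]
T2·T1 = [-4/5 3/5 0 0; -21/125 -28/125 24/25 0; 72/125 96/125 7/25 0; 0 0 0 1]
det M = 1; M⁻¹ = [-4/5 -21/125 72/125 0; 3/5 -28/125 96/125 0; 0 24/25 7/25 0; 0 0 0 1]
M⁻¹ · (-111/25, 1411/625, -2979/1250)ᵀ = (9/5, -5, 3/2)ᵀ

p = (9/5, -5, 3/2)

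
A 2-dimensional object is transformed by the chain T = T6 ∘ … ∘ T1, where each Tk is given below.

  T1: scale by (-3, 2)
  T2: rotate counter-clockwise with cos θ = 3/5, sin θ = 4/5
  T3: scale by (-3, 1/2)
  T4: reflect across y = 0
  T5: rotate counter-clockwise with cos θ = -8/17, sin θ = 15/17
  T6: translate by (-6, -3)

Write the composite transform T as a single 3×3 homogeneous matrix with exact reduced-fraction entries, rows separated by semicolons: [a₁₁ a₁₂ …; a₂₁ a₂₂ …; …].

T1 = [-3 0 0; 0 2 0; 0 0 1]
T2·T1 = [-9/5 -8/5 0; -12/5 6/5 0; 0 0 1]
T3·…·T1 = [27/5 24/5 0; -6/5 3/5 0; 0 0 1]
T4·…·T1 = [27/5 24/5 0; 6/5 -3/5 0; 0 0 1]
T5·…·T1 = [-18/5 -147/85 0; 21/5 384/85 0; 0 0 1]
T6·…·T1 = [-18/5 -147/85 -6; 21/5 384/85 -3; 0 0 1]

T = [-18/5 -147/85 -6; 21/5 384/85 -3; 0 0 1]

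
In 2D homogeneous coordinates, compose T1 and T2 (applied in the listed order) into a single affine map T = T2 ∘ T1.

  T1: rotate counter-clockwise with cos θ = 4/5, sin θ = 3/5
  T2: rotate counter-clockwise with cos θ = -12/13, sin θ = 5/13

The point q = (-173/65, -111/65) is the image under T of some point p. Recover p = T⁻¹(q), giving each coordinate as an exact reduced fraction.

T1 = [4/5 -3/5 0; 3/5 4/5 0; 0 0 1]
T2·T1 = [-63/65 16/65 0; -16/65 -63/65 0; 0 0 1]
det M = 1; M⁻¹ = [-63/65 -16/65 0; 16/65 -63/65 0; 0 0 1]
M⁻¹ · (-173/65, -111/65)ᵀ = (3, 1)ᵀ

p = (3, 1)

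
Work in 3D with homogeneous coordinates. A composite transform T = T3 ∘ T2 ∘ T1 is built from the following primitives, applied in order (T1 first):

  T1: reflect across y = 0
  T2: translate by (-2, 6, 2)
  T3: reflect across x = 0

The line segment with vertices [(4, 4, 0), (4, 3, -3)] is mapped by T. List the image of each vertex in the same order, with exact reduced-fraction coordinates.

T1 reflect across y = 0: (4, 4, 0) → (4, -4, 0); (4, 3, -3) → (4, -3, -3)
T2 translate by (-2, 6, 2): (4, -4, 0) → (2, 2, 2); (4, -3, -3) → (2, 3, -1)
T3 reflect across x = 0: (2, 2, 2) → (-2, 2, 2); (2, 3, -1) → (-2, 3, -1)

image vertices: (-2, 2, 2), (-2, 3, -1)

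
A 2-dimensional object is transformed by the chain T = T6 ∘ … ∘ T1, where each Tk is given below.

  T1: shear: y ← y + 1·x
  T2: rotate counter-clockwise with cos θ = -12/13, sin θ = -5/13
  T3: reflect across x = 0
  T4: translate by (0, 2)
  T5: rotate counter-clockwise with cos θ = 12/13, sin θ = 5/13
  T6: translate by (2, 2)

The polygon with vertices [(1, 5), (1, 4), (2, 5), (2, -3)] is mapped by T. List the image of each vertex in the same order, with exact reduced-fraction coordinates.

T1 shear: y ← y + 1·x: (1, 5) → (1, 6); (1, 4) → (1, 5); (2, 5) → (2, 7); (2, -3) → (2, -1)
T2 rotate counter-clockwise with cos θ = -12/13, sin θ = -5/13: (1, 6) → (18/13, -77/13); (1, 5) → (1, -5); (2, 7) → (11/13, -94/13); (2, -1) → (-29/13, 2/13)
T3 reflect across x = 0: (18/13, -77/13) → (-18/13, -77/13); (1, -5) → (-1, -5); (11/13, -94/13) → (-11/13, -94/13); (-29/13, 2/13) → (29/13, 2/13)
T4 translate by (0, 2): (-18/13, -77/13) → (-18/13, -51/13); (-1, -5) → (-1, -3); (-11/13, -94/13) → (-11/13, -68/13); (29/13, 2/13) → (29/13, 28/13)
T5 rotate counter-clockwise with cos θ = 12/13, sin θ = 5/13: (-18/13, -51/13) → (3/13, -54/13); (-1, -3) → (3/13, -41/13); (-11/13, -68/13) → (16/13, -67/13); (29/13, 28/13) → (16/13, 37/13)
T6 translate by (2, 2): (3/13, -54/13) → (29/13, -28/13); (3/13, -41/13) → (29/13, -15/13); (16/13, -67/13) → (42/13, -41/13); (16/13, 37/13) → (42/13, 63/13)

image vertices: (29/13, -28/13), (29/13, -15/13), (42/13, -41/13), (42/13, 63/13)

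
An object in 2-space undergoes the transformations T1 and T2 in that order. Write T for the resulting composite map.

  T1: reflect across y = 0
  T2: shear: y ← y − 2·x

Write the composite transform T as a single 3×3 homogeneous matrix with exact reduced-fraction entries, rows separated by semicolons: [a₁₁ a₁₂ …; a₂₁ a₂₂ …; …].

T1 = [1 0 0; 0 -1 0; 0 0 1]
T2·T1 = [1 0 0; -2 -1 0; 0 0 1]

T = [1 0 0; -2 -1 0; 0 0 1]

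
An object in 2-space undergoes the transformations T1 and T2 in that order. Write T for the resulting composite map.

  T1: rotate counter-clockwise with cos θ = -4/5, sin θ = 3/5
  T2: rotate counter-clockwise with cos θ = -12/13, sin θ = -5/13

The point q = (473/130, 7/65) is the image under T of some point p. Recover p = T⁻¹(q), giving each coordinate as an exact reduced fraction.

p = (7/2, 1)

T1 = [-4/5 -3/5 0; 3/5 -4/5 0; 0 0 1]
T2·T1 = [63/65 16/65 0; -16/65 63/65 0; 0 0 1]
det M = 1; M⁻¹ = [63/65 -16/65 0; 16/65 63/65 0; 0 0 1]
M⁻¹ · (473/130, 7/65)ᵀ = (7/2, 1)ᵀ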